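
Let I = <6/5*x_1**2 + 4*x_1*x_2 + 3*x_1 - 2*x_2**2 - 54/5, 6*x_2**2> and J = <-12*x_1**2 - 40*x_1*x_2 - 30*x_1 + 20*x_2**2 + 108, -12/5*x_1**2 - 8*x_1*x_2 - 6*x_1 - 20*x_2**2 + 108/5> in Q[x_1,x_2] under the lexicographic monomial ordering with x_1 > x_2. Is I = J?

Equality of ideals is decidable: compute both reduced Gröbner bases (unique for the ordering) and check whether they agree.
Buchberger on the first generating set:
f_1 = 6/5*x_1**2 + 4*x_1*x_2 + 3*x_1 - 2*x_2**2 - 54/5, LT = x_1**2.
f_2 = 6*x_2**2, LT = x_2**2.

The S-polynomials (S(f_1,f_2)) all reduce to 0 modulo the current basis, so we have a Gröbner basis.
Inter-reduce: drop elements whose leading term is divisible by another's, tail-reduce, and make monic.
Reduced Gröbner basis: {x_1**2 + 10/3*x_1*x_2 + 5/2*x_1 - 9, x_2**2}.

Buchberger on the second generating set:
h_1 = -12*x_1**2 - 40*x_1*x_2 - 30*x_1 + 20*x_2**2 + 108, LT = x_1**2.
h_2 = -12/5*x_1**2 - 8*x_1*x_2 - 6*x_1 - 20*x_2**2 + 108/5, LT = x_1**2.

S(h_1,h_2): lcm = x_1**2. S = -10*x_2**2.
  reduce S modulo (h_1, h_2):
  remainder -10*x_2**2 ≠ 0; add k_3 = -10*x_2**2 to the basis.

The other S-polynomials (S(h_1,k_3), S(h_2,k_3)) all reduce to 0 modulo the current basis, so we have a Gröbner basis.
Inter-reduce: drop elements whose leading term is divisible by another's, tail-reduce, and make monic.
Reduced Gröbner basis: {x_1**2 + 10/3*x_1*x_2 + 5/2*x_1 - 9, x_2**2}.

The two bases agree; hence the ideals are identical.

Yes, the ideals are equal.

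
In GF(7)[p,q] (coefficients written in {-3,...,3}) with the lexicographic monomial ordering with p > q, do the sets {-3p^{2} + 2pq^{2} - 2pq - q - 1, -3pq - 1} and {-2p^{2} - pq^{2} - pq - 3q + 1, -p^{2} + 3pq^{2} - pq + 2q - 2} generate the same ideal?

Yes, the ideals are equal.

Two ideals are equal iff their reduced Gröbner bases coincide (the reduced basis is unique for a fixed ordering).
Buchberger on the first generating set:
f_1 = -3p^{2} + 2pq^{2} - 2pq - q - 1, LT = p^{2}.
f_2 = -3pq - 1, LT = pq.

S(f_1,f_2): lcm = p^{2}q. S = -3pq^{3} + 3pq^{2} + 2p - 2q^{2} - 2q.
  leading term pq^{3}: subtract (q^{2})·f_2 from -3pq^{3} + 3pq^{2} + 2p - 2q^{2} - 2q → 3pq^{2} + 2p - q^{2} - 2q
  leading term pq^{2}: subtract (-q)·f_2 from 3pq^{2} + 2p - q^{2} - 2q → 2p - q^{2} - 3q
  leading term p: no divisor's leading term divides it; move 2p to the remainder.
  leading term q^{2}: no divisor's leading term divides it; move -q^{2} to the remainder.
  leading term q: no divisor's leading term divides it; move -3q to the remainder.
  remainder 2p - q^{2} - 3q ≠ 0; add g_3 = 2p - q^{2} - 3q to the basis.

S(f_2,g_3): lcm = pq. S = -3q^{3} - 2q^{2} - 2.
  leading term q^{3}: no divisor's leading term divides it; move -3q^{3} to the remainder.
  leading term q^{2}: no divisor's leading term divides it; move -2q^{2} to the remainder.
  leading term 1: no divisor's leading term divides it; move -2 to the remainder.
  remainder -3q^{3} - 2q^{2} - 2 ≠ 0; add g_4 = -3q^{3} - 2q^{2} - 2 to the basis.

The other S-polynomials (S(f_1,g_3), S(f_1,g_4), S(f_2,g_4), S(g_3,g_4)) all reduce to 0 modulo the current basis, so we have a Gröbner basis.
Inter-reduce: drop elements whose leading term is divisible by another's, tail-reduce, and make monic.
Reduced Gröbner basis: {p + 3q^{2} + 2q, q^{3} + 3q^{2} + 3}.

Buchberger on the second generating set:
h_1 = -2p^{2} - pq^{2} - pq - 3q + 1, LT = p^{2}.
h_2 = -p^{2} + 3pq^{2} - pq + 2q - 2, LT = p^{2}.

S(h_1,h_2): lcm = p^{2}. S = 3pq + 1.
  leading term pq: no divisor's leading term divides it; move 3pq to the remainder.
  leading term 1: no divisor's leading term divides it; move 1 to the remainder.
  remainder 3pq + 1 ≠ 0; add k_3 = 3pq + 1 to the basis.

S(h_1,k_3): lcm = p^{2}q. S = -3pq^{3} - 3pq^{2} + 2p - 2q^{2} + 3q.
  leading term pq^{3}: subtract (-q^{2})·k_3 from -3pq^{3} - 3pq^{2} + 2p - 2q^{2} + 3q → -3pq^{2} + 2p - q^{2} + 3q
  leading term pq^{2}: subtract (-q)·k_3 from -3pq^{2} + 2p - q^{2} + 3q → 2p - q^{2} - 3q
  leading term p: no divisor's leading term divides it; move 2p to the remainder.
  leading term q^{2}: no divisor's leading term divides it; move -q^{2} to the remainder.
  leading term q: no divisor's leading term divides it; move -3q to the remainder.
  remainder 2p - q^{2} - 3q ≠ 0; add k_4 = 2p - q^{2} - 3q to the basis.

S(k_3,k_4): lcm = pq. S = -3q^{3} - 2q^{2} - 2.
  leading term q^{3}: no divisor's leading term divides it; move -3q^{3} to the remainder.
  leading term q^{2}: no divisor's leading term divides it; move -2q^{2} to the remainder.
  leading term 1: no divisor's leading term divides it; move -2 to the remainder.
  remainder -3q^{3} - 2q^{2} - 2 ≠ 0; add k_5 = -3q^{3} - 2q^{2} - 2 to the basis.

The other S-polynomials (S(h_2,k_3), S(h_1,k_4), S(h_2,k_4), S(h_1,k_5), S(h_2,k_5), S(k_3,k_5), S(k_4,k_5)) all reduce to 0 modulo the current basis, so we have a Gröbner basis.
Inter-reduce: drop elements whose leading term is divisible by another's, tail-reduce, and make monic.
Reduced Gröbner basis: {p + 3q^{2} + 2q, q^{3} + 3q^{2} + 3}.

Same reduced basis, so the two generating sets span the same ideal.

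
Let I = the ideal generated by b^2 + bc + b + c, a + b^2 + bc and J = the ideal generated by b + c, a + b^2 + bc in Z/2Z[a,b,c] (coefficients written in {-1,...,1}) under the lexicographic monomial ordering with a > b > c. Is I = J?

For a fixed monomial order, each ideal has a unique reduced Gröbner basis; comparing bases decides equality.
Buchberger on the first generating set:
f_1 = b^2 + bc + b + c, LT = b^2.
f_2 = a + b^2 + bc, LT = a.

The S-polynomials (S(f_1,f_2)) all reduce to 0 modulo the current basis, so we have a Gröbner basis.
Inter-reduce: drop elements whose leading term is divisible by another's, tail-reduce, and make monic.
Reduced Gröbner basis: {a + b + c, b^2 + bc + b + c}.

Buchberger on the second generating set:
h_1 = b + c, LT = b.
h_2 = a + b^2 + bc, LT = a.

The S-polynomials (S(h_1,h_2)) all reduce to 0 modulo the current basis, so we have a Gröbner basis.
Inter-reduce: drop elements whose leading term is divisible by another's, tail-reduce, and make monic.
Reduced Gröbner basis: {a, b + c}.

Since the reduced bases disagree, the two ideals are not the same.

No, the ideals differ.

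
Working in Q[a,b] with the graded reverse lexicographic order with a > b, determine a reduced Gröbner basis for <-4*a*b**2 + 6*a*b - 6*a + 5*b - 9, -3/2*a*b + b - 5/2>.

f_1 = -4*a*b**2 + 6*a*b - 6*a + 5*b - 9, LT = a*b**2.
f_2 = -3/2*a*b + b - 5/2, LT = a*b.

S(f_1,f_2): lcm = a*b**2. S = -3/2*a*b + 2/3*b**2 + 3/2*a - 35/12*b + 9/4.
  leading term a*b: subtract (1)·f_2 from -3/2*a*b + 2/3*b**2 + 3/2*a - 35/12*b + 9/4 → 2/3*b**2 + 3/2*a - 47/12*b + 19/4
  leading term b**2: no divisor's leading term divides it; move 2/3*b**2 to the remainder.
  leading term a: no divisor's leading term divides it; move 3/2*a to the remainder.
  leading term b: no divisor's leading term divides it; move -47/12*b to the remainder.
  leading term 1: no divisor's leading term divides it; move 19/4 to the remainder.
  remainder 2/3*b**2 + 3/2*a - 47/12*b + 19/4 ≠ 0; add g_3 = 2/3*b**2 + 3/2*a - 47/12*b + 19/4 to the basis.

S(f_1,g_3): lcm = a*b**2. S = -9/4*a**2 + 35/8*a*b - 45/8*a - 5/4*b + 9/4.
  leading term a**2: no divisor's leading term divides it; move -9/4*a**2 to the remainder.
  leading term a*b: subtract (-35/12)·f_2 from 35/8*a*b - 45/8*a - 5/4*b + 9/4 → -45/8*a + 5/3*b - 121/24
  leading term a: no divisor's leading term divides it; move -45/8*a to the remainder.
  leading term b: no divisor's leading term divides it; move 5/3*b to the remainder.
  leading term 1: no divisor's leading term divides it; move -121/24 to the remainder.
  remainder -9/4*a**2 - 45/8*a + 5/3*b - 121/24 ≠ 0; add g_4 = -9/4*a**2 - 45/8*a + 5/3*b - 121/24 to the basis.

The other S-polynomials (S(f_2,g_3), S(f_1,g_4), S(f_2,g_4), S(g_3,g_4)) all reduce to 0 modulo the current basis, so we have a Gröbner basis.
Inter-reduce: drop elements whose leading term is divisible by another's, tail-reduce, and make monic.

G = {a**2 + 5/2*a - 20/27*b + 121/54, a*b - 2/3*b + 5/3, b**2 + 9/4*a - 47/8*b + 57/8}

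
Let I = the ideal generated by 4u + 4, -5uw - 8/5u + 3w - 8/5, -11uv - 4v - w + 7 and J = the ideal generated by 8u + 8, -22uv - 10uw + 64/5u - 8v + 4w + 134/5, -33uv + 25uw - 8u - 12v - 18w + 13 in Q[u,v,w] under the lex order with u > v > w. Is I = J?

Yes, the ideals are equal.

Two ideals are equal iff their reduced Gröbner bases coincide (the reduced basis is unique for a fixed ordering).
Buchberger on the first generating set:
f_1 = 4u + 4, LT = u.
f_2 = -5uw - 8/5u + 3w - 8/5, LT = uw.
f_3 = -11uv - 4v - w + 7, LT = uv.

S(f_1,f_2): lcm = uw. S = -8/25u + 8/5w - 8/25.
  leading term u: subtract (-2/25)·f_1 from -8/25u + 8/5w - 8/25 → 8/5w
  leading term w: no divisor's leading term divides it; move 8/5w to the remainder.
  remainder 8/5w ≠ 0; add g_4 = 8/5w to the basis.

S(f_1,f_3): lcm = uv. S = 7/11v - 1/11w + 7/11.
  leading term v: no divisor's leading term divides it; move 7/11v to the remainder.
  leading term w: subtract (-5/88)·g_4 from -1/11w + 7/11 → 7/11
  leading term 1: no divisor's leading term divides it; move 7/11 to the remainder.
  remainder 7/11v + 7/11 ≠ 0; add g_5 = 7/11v + 7/11 to the basis.

The other S-polynomials (S(f_2,f_3), S(f_1,g_4), S(f_2,g_4), S(f_3,g_4), S(f_1,g_5), S(f_2,g_5), S(f_3,g_5), S(g_4,g_5)) all reduce to 0 modulo the current basis, so we have a Gröbner basis.
Inter-reduce: drop elements whose leading term is divisible by another's, tail-reduce, and make monic.
Reduced Gröbner basis: {u + 1, v + 1, w}.

Buchberger on the second generating set:
h_1 = 8u + 8, LT = u.
h_2 = -22uv - 10uw + 64/5u - 8v + 4w + 134/5, LT = uv.
h_3 = -33uv + 25uw - 8u - 12v - 18w + 13, LT = uv.

S(h_1,h_2): lcm = uv. S = -5/11uw + 32/55u + 7/11v + 2/11w + 67/55.
  leading term uw: subtract (-5/88w)·h_1 from -5/11uw + 32/55u + 7/11v + 2/11w + 67/55 → 32/55u + 7/11v + 7/11w + 67/55
  leading term u: subtract (4/55)·h_1 from 32/55u + 7/11v + 7/11w + 67/55 → 7/11v + 7/11w + 7/11
  leading term v: no divisor's leading term divides it; move 7/11v to the remainder.
  leading term w: no divisor's leading term divides it; move 7/11w to the remainder.
  leading term 1: no divisor's leading term divides it; move 7/11 to the remainder.
  remainder 7/11v + 7/11w + 7/11 ≠ 0; add k_4 = 7/11v + 7/11w + 7/11 to the basis.

S(h_1,h_3): lcm = uv. S = 25/33uw - 8/33u + 7/11v - 6/11w + 13/33.
  leading term uw: subtract (25/264w)·h_1 from 25/33uw - 8/33u + 7/11v - 6/11w + 13/33 → -8/33u + 7/11v - 43/33w + 13/33
  leading term u: subtract (-1/33)·h_1 from -8/33u + 7/11v - 43/33w + 13/33 → 7/11v - 43/33w + 7/11
  leading term v: subtract (1)·k_4 from 7/11v - 43/33w + 7/11 → -64/33w
  leading term w: no divisor's leading term divides it; move -64/33w to the remainder.
  remainder -64/33w ≠ 0; add k_5 = -64/33w to the basis.

The other S-polynomials (S(h_2,h_3), S(h_1,k_4), S(h_2,k_4), S(h_3,k_4), S(h_1,k_5), S(h_2,k_5), S(h_3,k_5), S(k_4,k_5)) all reduce to 0 modulo the current basis, so we have a Gröbner basis.
Inter-reduce: drop elements whose leading term is divisible by another's, tail-reduce, and make monic.
Reduced Gröbner basis: {u + 1, v + 1, w}.

These coincide, so the ideals are equal.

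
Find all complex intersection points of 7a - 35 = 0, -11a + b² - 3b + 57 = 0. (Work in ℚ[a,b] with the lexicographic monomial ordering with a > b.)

{(5, 1), (5, 2)}

Compute a lex Gröbner basis by Buchberger's algorithm.
f_1 = 7a - 35, LT = a.
f_2 = -11a + b² - 3b + 57, LT = a.

S(f_1,f_2): lcm = a. S = 1/11b² - 3/11b + 2/11.
  reduce S modulo (f_1, f_2):
  remainder 1/11b² - 3/11b + 2/11 ≠ 0; add h_3 = 1/11b² - 3/11b + 2/11 to the basis.

The other S-polynomials (S(f_1,h_3), S(f_2,h_3)) all reduce to 0 modulo the current basis, so we have a Gröbner basis.
Inter-reduce: drop elements whose leading term is divisible by another's, tail-reduce, and make monic.
Reduced Gröbner basis: {a - 5, b² - 3b + 2}.

A lex Gröbner basis eliminates variables successively. Here b² - 3b + 2 depends only on b, with roots {1, 2}; lifting each root through the earlier basis elements recovers the full solutions.
  b = 1: the earlier basis element becomes a - 5 = 0, giving a = 5 — point (5, 1).
  b = 2: the earlier basis element becomes a - 5 = 0, giving a = 5 — point (5, 2).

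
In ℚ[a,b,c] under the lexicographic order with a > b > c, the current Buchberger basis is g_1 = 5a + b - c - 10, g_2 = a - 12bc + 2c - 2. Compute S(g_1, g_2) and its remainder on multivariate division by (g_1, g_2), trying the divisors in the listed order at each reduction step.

S(g_1, g_2) = 12bc + ⅕b - 11/5c; remainder on division = 12bc + ⅕b - 11/5c.

lcm(LM(g_1), LM(g_2)) = a.
S = (lcm/LT(g_1))·g_1 − (lcm/LT(g_2))·g_2 = 12bc + ⅕b - 11/5c.
Reduce S modulo (g_1, g_2) in that order:
  leading term bc: no divisor's leading term divides it; move 12bc to the remainder.
  leading term b: no divisor's leading term divides it; move ⅕b to the remainder.
  leading term c: no divisor's leading term divides it; move -11/5c to the remainder.
The remainder 12bc + ⅕b - 11/5c is nonzero, so it would be added as the next basis element.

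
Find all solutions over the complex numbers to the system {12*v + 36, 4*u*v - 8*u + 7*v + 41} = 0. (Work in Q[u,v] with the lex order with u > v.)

Compute a lex Gröbner basis by Buchberger's algorithm.
f_1 = 12*v + 36, LT = v.
f_2 = 4*u*v - 8*u + 7*v + 41, LT = u*v.

S(f_1,f_2): lcm = u*v. S = 5*u - 7/4*v - 41/4.
  leading term u: no divisor's leading term divides it; move 5*u to the remainder.
  leading term v: subtract (-7/48)·f_1 from -7/4*v - 41/4 → -5
  leading term 1: no divisor's leading term divides it; move -5 to the remainder.
  remainder 5*u - 5 ≠ 0; add h_3 = 5*u - 5 to the basis.

The other S-polynomials (S(f_1,h_3), S(f_2,h_3)) all reduce to 0 modulo the current basis, so we have a Gröbner basis.
Inter-reduce: drop elements whose leading term is divisible by another's, tail-reduce, and make monic.
Reduced Gröbner basis: {u - 1, v + 3}.

From the last basis element, v + 3 = 0, so v takes values in {-3}. Each choice, substituted upward through the basis, yields the corresponding point(s) of the solution set.
  v = -3: the earlier basis element becomes u - 1 = 0, giving u = 1 — point (1, -3).

{(1, -3)}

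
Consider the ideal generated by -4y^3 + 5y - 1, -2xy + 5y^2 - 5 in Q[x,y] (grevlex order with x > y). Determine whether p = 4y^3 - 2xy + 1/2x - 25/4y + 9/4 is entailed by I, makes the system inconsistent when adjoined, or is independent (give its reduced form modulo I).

4y^3 - 2xy + 1/2x - 25/4y + 9/4 lies in I (it reduces to 0).

First compute the reduced Gröbner basis of I by Buchberger's algorithm.
f_1 = -4y^3 + 5y - 1, LT = y^3.
f_2 = -2xy + 5y^2 - 5, LT = xy.

S(f_1,f_2): lcm = xy^3. S = 5/2y^4 - 5/4xy - 5/2y^2 + 1/4x.
  leading term y^4: subtract (-5/8y)·f_1 from 5/2y^4 - 5/4xy - 5/2y^2 + 1/4x → -5/4xy + 5/8y^2 + 1/4x - 5/8y
  leading term xy: subtract (5/8)·f_2 from -5/4xy + 5/8y^2 + 1/4x - 5/8y → -5/2y^2 + 1/4x - 5/8y + 25/8
  leading term y^2: no divisor's leading term divides it; move -5/2y^2 to the remainder.
  leading term x: no divisor's leading term divides it; move 1/4x to the remainder.
  leading term y: no divisor's leading term divides it; move -5/8y to the remainder.
  leading term 1: no divisor's leading term divides it; move 25/8 to the remainder.
  remainder -5/2y^2 + 1/4x - 5/8y + 25/8 ≠ 0; add h_3 = -5/2y^2 + 1/4x - 5/8y + 25/8 to the basis.

S(f_2,h_3): lcm = xy^2. S = -5/2y^3 + 1/10x^2 - 1/4xy + 5/4x + 5/2y.
  leading term y^3: subtract (5/8)·f_1 from -5/2y^3 + 1/10x^2 - 1/4xy + 5/4x + 5/2y → 1/10x^2 - 1/4xy + 5/4x - 5/8y + 5/8
  leading term x^2: no divisor's leading term divides it; move 1/10x^2 to the remainder.
  leading term xy: subtract (1/8)·f_2 from -1/4xy + 5/4x - 5/8y + 5/8 → -5/8y^2 + 5/4x - 5/8y + 5/4
  leading term y^2: subtract (1/4)·h_3 from -5/8y^2 + 5/4x - 5/8y + 5/4 → 19/16x - 15/32y + 15/32
  leading term x: no divisor's leading term divides it; move 19/16x to the remainder.
  leading term y: no divisor's leading term divides it; move -15/32y to the remainder.
  leading term 1: no divisor's leading term divides it; move 15/32 to the remainder.
  remainder 1/10x^2 + 19/16x - 15/32y + 15/32 ≠ 0; add h_4 = 1/10x^2 + 19/16x - 15/32y + 15/32 to the basis.

The other S-polynomials (S(f_1,h_3), S(f_1,h_4), S(f_2,h_4), S(h_3,h_4)) all reduce to 0 modulo the current basis, so we have a Gröbner basis.
Inter-reduce: drop elements whose leading term is divisible by another's, tail-reduce, and make monic.
Reduced Gröbner basis: {x^2 + 95/8x - 75/16y + 75/16, xy - 1/4x + 5/8y - 5/8, y^2 - 1/10x + 1/4y - 5/4}.
Label its elements g_1 = x^2 + 95/8x - 75/16y + 75/16, g_2 = xy - 1/4x + 5/8y - 5/8, g_3 = y^2 - 1/10x + 1/4y - 5/4.

Reduce p = 4y^3 - 2xy + 1/2x - 25/4y + 9/4 modulo G:
  leading term y^3: subtract (4y)·g_3 from 4y^3 - 2xy + 1/2x - 25/4y + 9/4 → -8/5xy - y^2 + 1/2x - 5/4y + 9/4
  leading term xy: subtract (-8/5)·g_2 from -8/5xy - y^2 + 1/2x - 5/4y + 9/4 → -y^2 + 1/10x - 1/4y + 5/4
  leading term y^2: subtract (-1)·g_3 from -y^2 + 1/10x - 1/4y + 5/4 → 0
  normal form = 0.
Since the normal form is 0, p ∈ I.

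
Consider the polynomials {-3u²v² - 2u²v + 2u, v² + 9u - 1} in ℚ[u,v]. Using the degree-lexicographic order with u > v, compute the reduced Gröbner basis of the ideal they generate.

G = {u³ - 2/27u²v - 1/9u² + 2/27u, v² + 9u - 1}

The reduced Gröbner basis is the canonical form of the ideal for this ordering.

f_1 = -3u²v² - 2u²v + 2u, LT = u²v².
f_2 = v² + 9u - 1, LT = v².

S(f_1,f_2): lcm = u²v². S = -9u³ + ⅔u²v + u² - ⅔u.
  reduce S modulo (f_1, f_2):
  remainder -9u³ + ⅔u²v + u² - ⅔u ≠ 0; add g_3 = -9u³ + ⅔u²v + u² - ⅔u to the basis.

The other S-polynomials (S(f_1,g_3), S(f_2,g_3)) all reduce to 0 modulo the current basis, so we have a Gröbner basis.
Inter-reduce: drop elements whose leading term is divisible by another's, tail-reduce, and make monic.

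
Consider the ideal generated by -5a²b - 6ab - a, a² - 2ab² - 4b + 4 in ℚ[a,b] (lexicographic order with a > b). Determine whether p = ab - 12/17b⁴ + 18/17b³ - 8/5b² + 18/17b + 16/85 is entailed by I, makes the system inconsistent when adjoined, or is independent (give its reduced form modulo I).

First compute the reduced Gröbner basis of I by Buchberger's algorithm.
f_1 = -5a²b - 6ab - a, LT = a²b.
f_2 = a² - 2ab² - 4b + 4, LT = a².

S(f_1,f_2): lcm = a²b. S = 2ab³ + 6/5ab + ⅕a + 4b² - 4b.
  leading term ab³: no divisor's leading term divides it; move 2ab³ to the remainder.
  leading term ab: no divisor's leading term divides it; move 6/5ab to the remainder.
  leading term a: no divisor's leading term divides it; move ⅕a to the remainder.
  leading term b²: no divisor's leading term divides it; move 4b² to the remainder.
  leading term b: no divisor's leading term divides it; move -4b to the remainder.
  remainder 2ab³ + 6/5ab + ⅕a + 4b² - 4b ≠ 0; add h_3 = 2ab³ + 6/5ab + ⅕a + 4b² - 4b to the basis.

S(f_1,h_3): lcm = a²b³. S = -⅗a²b - 1/10a² + 6/5ab³ - 9/5ab² + 2ab.
  leading term a²b: subtract (3/25)·f_1 from -⅗a²b - 1/10a² + 6/5ab³ - 9/5ab² + 2ab → -1/10a² + 6/5ab³ - 9/5ab² + 68/25ab + 3/25a
  leading term a²: subtract (-1/10)·f_2 from -1/10a² + 6/5ab³ - 9/5ab² + 68/25ab + 3/25a → 6/5ab³ - 2ab² + 68/25ab + 3/25a - ⅖b + ⅖
  leading term ab³: subtract (⅗)·h_3 from 6/5ab³ - 2ab² + 68/25ab + 3/25a - ⅖b + ⅖ → -2ab² + 2ab - 12/5b² + 2b + ⅖
  leading term ab²: no divisor's leading term divides it; move -2ab² to the remainder.
  leading term ab: no divisor's leading term divides it; move 2ab to the remainder.
  leading term b²: no divisor's leading term divides it; move -12/5b² to the remainder.
  leading term b: no divisor's leading term divides it; move 2b to the remainder.
  leading term 1: no divisor's leading term divides it; move ⅖ to the remainder.
  remainder -2ab² + 2ab - 12/5b² + 2b + ⅖ ≠ 0; add h_4 = -2ab² + 2ab - 12/5b² + 2b + ⅖ to the basis.

S(h_3,h_4): lcm = ab³. S = ab² + ⅗ab + 1/10a - 6/5b³ + 3b² - 9/5b.
  leading term ab²: subtract (-½)·h_4 from ab² + ⅗ab + 1/10a - 6/5b³ + 3b² - 9/5b → 8/5ab + 1/10a - 6/5b³ + 9/5b² - ⅘b + ⅕
  leading term ab: no divisor's leading term divides it; move 8/5ab to the remainder.
  leading term a: no divisor's leading term divides it; move 1/10a to the remainder.
  leading term b³: no divisor's leading term divides it; move -6/5b³ to the remainder.
  leading term b²: no divisor's leading term divides it; move 9/5b² to the remainder.
  leading term b: no divisor's leading term divides it; move -⅘b to the remainder.
  leading term 1: no divisor's leading term divides it; move ⅕ to the remainder.
  remainder 8/5ab + 1/10a - 6/5b³ + 9/5b² - ⅘b + ⅕ ≠ 0; add h_5 = 8/5ab + 1/10a - 6/5b³ + 9/5b² - ⅘b + ⅕ to the basis.

S(h_3,h_5): lcm = ab³. S = -1/16ab² + ⅗ab + 1/10a + ¾b⁵ - 9/8b⁴ + ½b³ + 15/8b² - 2b.
  leading term ab²: subtract (1/32)·h_4 from -1/16ab² + ⅗ab + 1/10a + ¾b⁵ - 9/8b⁴ + ½b³ + 15/8b² - 2b → 43/80ab + 1/10a + ¾b⁵ - 9/8b⁴ + ½b³ + 39/20b² - 33/16b - 1/80
  leading term ab: subtract (43/128)·h_5 from 43/80ab + 1/10a + ¾b⁵ - 9/8b⁴ + ½b³ + 39/20b² - 33/16b - 1/80 → 17/256a + ¾b⁵ - 9/8b⁴ + 289/320b³ + 861/640b² - 287/160b - 51/640
  leading term a: no divisor's leading term divides it; move 17/256a to the remainder.
  leading term b⁵: no divisor's leading term divides it; move ¾b⁵ to the remainder.
  leading term b⁴: no divisor's leading term divides it; move -9/8b⁴ to the remainder.
  leading term b³: no divisor's leading term divides it; move 289/320b³ to the remainder.
  leading term b²: no divisor's leading term divides it; move 861/640b² to the remainder.
  leading term b: no divisor's leading term divides it; move -287/160b to the remainder.
  leading term 1: no divisor's leading term divides it; move -51/640 to the remainder.
  remainder 17/256a + ¾b⁵ - 9/8b⁴ + 289/320b³ + 861/640b² - 287/160b - 51/640 ≠ 0; add h_6 = 17/256a + ¾b⁵ - 9/8b⁴ + 289/320b³ + 861/640b² - 287/160b - 51/640 to the basis.

S(h_4,h_5): lcm = ab². S = -17/16ab + ¾b⁴ - 9/8b³ + 17/10b² - 9/8b - ⅕.
  leading term ab: subtract (-85/128)·h_5 from -17/16ab + ¾b⁴ - 9/8b³ + 17/10b² - 9/8b - ⅕ → 17/256a + ¾b⁴ - 123/64b³ + 1853/640b² - 53/32b - 43/640
  leading term a: subtract (1)·h_6 from 17/256a + ¾b⁴ - 123/64b³ + 1853/640b² - 53/32b - 43/640 → -¾b⁵ + 15/8b⁴ - 113/40b³ + 31/20b² + 11/80b + 1/80
  leading term b⁵: no divisor's leading term divides it; move -¾b⁵ to the remainder.
  leading term b⁴: no divisor's leading term divides it; move 15/8b⁴ to the remainder.
  leading term b³: no divisor's leading term divides it; move -113/40b³ to the remainder.
  leading term b²: no divisor's leading term divides it; move 31/20b² to the remainder.
  leading term b: no divisor's leading term divides it; move 11/80b to the remainder.
  leading term 1: no divisor's leading term divides it; move 1/80 to the remainder.
  remainder -¾b⁵ + 15/8b⁴ - 113/40b³ + 31/20b² + 11/80b + 1/80 ≠ 0; add h_7 = -¾b⁵ + 15/8b⁴ - 113/40b³ + 31/20b² + 11/80b + 1/80 to the basis.

The other S-polynomials (S(f_2,h_3), S(f_1,h_4), S(f_2,h_4), S(f_1,h_5), S(f_2,h_5), S(f_1,h_6), S(f_2,h_6), S(h_3,h_6), S(h_4,h_6), S(h_5,h_6), S(f_1,h_7), S(f_2,h_7), S(h_3,h_7), S(h_4,h_7), S(h_5,h_7), S(h_6,h_7)) all reduce to 0 modulo the current basis, so we have a Gröbner basis.
Inter-reduce: drop elements whose leading term is divisible by another's, tail-reduce, and make monic.
Reduced Gröbner basis: {a + 192/17b⁴ - 492/17b³ + 218/5b² - 424/17b - 86/85, b⁵ - 5/2b⁴ + 113/30b³ - 31/15b² - 11/60b - 1/60}.
Label its elements g_1 = a + 192/17b⁴ - 492/17b³ + 218/5b² - 424/17b - 86/85, g_2 = b⁵ - 5/2b⁴ + 113/30b³ - 31/15b² - 11/60b - 1/60.

Reduce p = ab - 12/17b⁴ + 18/17b³ - 8/5b² + 18/17b + 16/85 modulo G:
  leading term ab: subtract (b)·g_1 from ab - 12/17b⁴ + 18/17b³ - 8/5b² + 18/17b + 16/85 → -192/17b⁵ + 480/17b⁴ - 3616/85b³ + 1984/85b² + 176/85b + 16/85
  leading term b⁵: subtract (-192/17)·g_2 from -192/17b⁵ + 480/17b⁴ - 3616/85b³ + 1984/85b² + 176/85b + 16/85 → 0
  normal form = 0.
Since the normal form is 0, p ∈ I.

ab - 12/17b⁴ + 18/17b³ - 8/5b² + 18/17b + 16/85 lies in I (it reduces to 0).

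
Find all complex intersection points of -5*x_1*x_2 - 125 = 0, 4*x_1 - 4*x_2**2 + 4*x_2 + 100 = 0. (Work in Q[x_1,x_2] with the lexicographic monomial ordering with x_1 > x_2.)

{(5, -5), (-25, 1), (-5, 5)}

Compute a lex Gröbner basis by Buchberger's algorithm.
f_1 = -5*x_1*x_2 - 125, LT = x_1*x_2.
f_2 = 4*x_1 - 4*x_2**2 + 4*x_2 + 100, LT = x_1.

S(f_1,f_2): lcm = x_1*x_2. S = x_2**3 - x_2**2 - 25*x_2 + 25.
  leading term x_2**3: no divisor's leading term divides it; move x_2**3 to the remainder.
  leading term x_2**2: no divisor's leading term divides it; move -x_2**2 to the remainder.
  leading term x_2: no divisor's leading term divides it; move -25*x_2 to the remainder.
  leading term 1: no divisor's leading term divides it; move 25 to the remainder.
  remainder x_2**3 - x_2**2 - 25*x_2 + 25 ≠ 0; add h_3 = x_2**3 - x_2**2 - 25*x_2 + 25 to the basis.

S(f_1,h_3): lcm = x_1*x_2**3. S = x_1*x_2**2 + 25*x_1*x_2 - 25*x_1 + 25*x_2**2.
  leading term x_1*x_2**2: subtract (-1/5*x_2)·f_1 from x_1*x_2**2 + 25*x_1*x_2 - 25*x_1 + 25*x_2**2 → 25*x_1*x_2 - 25*x_1 + 25*x_2**2 - 25*x_2
  leading term x_1*x_2: subtract (-5)·f_1 from 25*x_1*x_2 - 25*x_1 + 25*x_2**2 - 25*x_2 → -25*x_1 + 25*x_2**2 - 25*x_2 - 625
  leading term x_1: subtract (-25/4)·f_2 from -25*x_1 + 25*x_2**2 - 25*x_2 - 625 → 0
  remainder 0.

S(f_2,h_3): leading monomials are coprime, so the S-polynomial reduces to 0 (Buchberger's first criterion).
Every S-polynomial of the final basis reduces to 0, so we have a Gröbner basis.
Inter-reduce: drop elements whose leading term is divisible by another's, tail-reduce, and make monic.
Reduced Gröbner basis: {x_1 - x_2**2 + x_2 + 25, x_2**3 - x_2**2 - 25*x_2 + 25}.

Elimination: the polynomial x_2**3 - x_2**2 - 25*x_2 + 25 lies in the elimination ideal for x_2, so x_2 ∈ {-5, 1, 5}. For each such x_2, the remaining basis elements (now univariate) give the rest of the solution.
  x_2 = -5: the earlier basis element becomes x_1 - 5 = 0, giving x_1 = 5 — point (5, -5).
  x_2 = 1: the earlier basis element becomes x_1 + 25 = 0, giving x_1 = -25 — point (-25, 1).
  x_2 = 5: the earlier basis element becomes x_1 + 5 = 0, giving x_1 = -5 — point (-5, 5).
Each listed point satisfies every original equation (direct substitution).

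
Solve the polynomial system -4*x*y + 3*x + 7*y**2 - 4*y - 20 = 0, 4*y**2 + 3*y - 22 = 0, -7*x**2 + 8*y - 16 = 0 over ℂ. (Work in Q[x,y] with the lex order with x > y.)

Compute a lex Gröbner basis by Buchberger's algorithm.
f_1 = -4*x*y + 3*x + 7*y**2 - 4*y - 20, LT = x*y.
f_2 = 4*y**2 + 3*y - 22, LT = y**2.
f_3 = -7*x**2 + 8*y - 16, LT = x**2.

S(f_1,f_2): lcm = x*y**2. S = -3/2*x*y + 11/2*x - 7/4*y**3 + y**2 + 5*y.
  reduce S modulo (f_1, f_2, f_3):
  remainder 35/8*x - 185/64*y + 185/32 ≠ 0; add h_4 = 35/8*x - 185/64*y + 185/32 to the basis.

S(f_1,f_3): lcm = x**2*y. S = -3/4*x**2 - 7/4*x*y**2 + x*y + 5*x + 8/7*y**2 - 16/7*y.
  reduce S modulo (f_1, f_2, f_3, h_4):
  remainder -40347/3584*y + 40347/1792 ≠ 0; add h_5 = -40347/3584*y + 40347/1792 to the basis.

The other S-polynomials (S(f_2,f_3), S(f_1,h_4), S(f_2,h_4), S(f_3,h_4), S(f_1,h_5), S(f_2,h_5), S(f_3,h_5), S(h_4,h_5)) all reduce to 0 modulo the current basis, so we have a Gröbner basis.
Inter-reduce: drop elements whose leading term is divisible by another's, tail-reduce, and make monic.
Reduced Gröbner basis: {x, y - 2}.

Since the basis is lex-ordered, y - 2 is univariate in y. Its roots are {2}. Back-substituting each root into the other basis elements fixes the other coordinates.
  y = 2: the earlier basis element becomes x = 0, giving x = 0 — point (0, 2).

{(0, 2)}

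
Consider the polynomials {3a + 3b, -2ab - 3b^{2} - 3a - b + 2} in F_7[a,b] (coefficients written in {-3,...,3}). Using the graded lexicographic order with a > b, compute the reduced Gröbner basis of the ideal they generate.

f_1 = 3a + 3b, LT = a.
f_2 = -2ab - 3b^{2} - 3a - b + 2, LT = ab.

S(f_1,f_2): lcm = ab. S = 3b^{2} + 2a + 3b + 1.
  leading term b^{2}: no divisor's leading term divides it; move 3b^{2} to the remainder.
  leading term a: subtract (3)·f_1 from 2a + 3b + 1 → b + 1
  leading term b: no divisor's leading term divides it; move b to the remainder.
  leading term 1: no divisor's leading term divides it; move 1 to the remainder.
  remainder 3b^{2} + b + 1 ≠ 0; add g_3 = 3b^{2} + b + 1 to the basis.

The other S-polynomials (S(f_1,g_3), S(f_2,g_3)) all reduce to 0 modulo the current basis, so we have a Gröbner basis.
Inter-reduce: drop elements whose leading term is divisible by another's, tail-reduce, and make monic.

G = {b^{2} - 2b - 2, a + b}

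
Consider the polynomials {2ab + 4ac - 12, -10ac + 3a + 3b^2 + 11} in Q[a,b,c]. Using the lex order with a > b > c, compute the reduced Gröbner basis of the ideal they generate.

G = {ab + 3/5a + 3/5b^2 - 19/5, ac - 3/10a - 3/10b^2 - 11/10, b^3 + 2b^2c + 11/3b - 38/3c + 6}

f_1 = 2ab + 4ac - 12, LT = ab.
f_2 = -10ac + 3a + 3b^2 + 11, LT = ac.

S(f_1,f_2): lcm = abc. S = 3/10ab + 2ac^2 + 3/10b^3 + 11/10b - 6c.
  leading term ab: subtract (3/20)·f_1 from 3/10ab + 2ac^2 + 3/10b^3 + 11/10b - 6c → 2ac^2 - 3/5ac + 3/10b^3 + 11/10b - 6c + 9/5
  leading term ac^2: subtract (-1/5c)·f_2 from 2ac^2 - 3/5ac + 3/10b^3 + 11/10b - 6c + 9/5 → 3/10b^3 + 3/5b^2c + 11/10b - 19/5c + 9/5
  leading term b^3: no divisor's leading term divides it; move 3/10b^3 to the remainder.
  leading term b^2c: no divisor's leading term divides it; move 3/5b^2c to the remainder.
  leading term b: no divisor's leading term divides it; move 11/10b to the remainder.
  leading term c: no divisor's leading term divides it; move -19/5c to the remainder.
  leading term 1: no divisor's leading term divides it; move 9/5 to the remainder.
  remainder 3/10b^3 + 3/5b^2c + 11/10b - 19/5c + 9/5 ≠ 0; add g_3 = 3/10b^3 + 3/5b^2c + 11/10b - 19/5c + 9/5 to the basis.

The other S-polynomials (S(f_1,g_3), S(f_2,g_3)) all reduce to 0 modulo the current basis, so we have a Gröbner basis.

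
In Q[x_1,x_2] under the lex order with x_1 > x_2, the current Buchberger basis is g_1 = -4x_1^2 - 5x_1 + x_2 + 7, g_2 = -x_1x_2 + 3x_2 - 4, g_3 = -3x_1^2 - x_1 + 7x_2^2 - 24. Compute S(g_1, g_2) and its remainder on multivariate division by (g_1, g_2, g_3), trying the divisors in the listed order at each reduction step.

lcm(LM(g_1), LM(g_2)) = x_1^2x_2.
S = (lcm/LT(g_1))·g_1 − (lcm/LT(g_2))·g_2 = 17/4x_1x_2 - 4x_1 - 1/4x_2^2 - 7/4x_2.
Reduce S modulo (g_1, g_2, g_3) in that order:
  leading term x_1x_2: subtract (-17/4)·g_2 from 17/4x_1x_2 - 4x_1 - 1/4x_2^2 - 7/4x_2 → -4x_1 - 1/4x_2^2 + 11x_2 - 17
  leading term x_1: no divisor's leading term divides it; move -4x_1 to the remainder.
  leading term x_2^2: no divisor's leading term divides it; move -1/4x_2^2 to the remainder.
  leading term x_2: no divisor's leading term divides it; move 11x_2 to the remainder.
  leading term 1: no divisor's leading term divides it; move -17 to the remainder.
The remainder -4x_1 - 1/4x_2^2 + 11x_2 - 17 is nonzero, so it would be added as the next basis element.
This is the inner loop of Buchberger's algorithm — each nonzero remainder becomes a new basis element.

S(g_1, g_2) = 17/4x_1x_2 - 4x_1 - 1/4x_2^2 - 7/4x_2; remainder on division = -4x_1 - 1/4x_2^2 + 11x_2 - 17.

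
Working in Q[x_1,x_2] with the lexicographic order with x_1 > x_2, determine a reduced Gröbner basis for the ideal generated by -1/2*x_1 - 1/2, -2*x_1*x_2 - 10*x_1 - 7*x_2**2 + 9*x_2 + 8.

G = {x_1 + 1, x_2**2 - 11/7*x_2 - 18/7}

f_1 = -1/2*x_1 - 1/2, LT = x_1.
f_2 = -2*x_1*x_2 - 10*x_1 - 7*x_2**2 + 9*x_2 + 8, LT = x_1*x_2.

S(f_1,f_2): lcm = x_1*x_2. S = -5*x_1 - 7/2*x_2**2 + 11/2*x_2 + 4.
  leading term x_1: subtract (10)·f_1 from -5*x_1 - 7/2*x_2**2 + 11/2*x_2 + 4 → -7/2*x_2**2 + 11/2*x_2 + 9
  leading term x_2**2: no divisor's leading term divides it; move -7/2*x_2**2 to the remainder.
  leading term x_2: no divisor's leading term divides it; move 11/2*x_2 to the remainder.
  leading term 1: no divisor's leading term divides it; move 9 to the remainder.
  remainder -7/2*x_2**2 + 11/2*x_2 + 9 ≠ 0; add g_3 = -7/2*x_2**2 + 11/2*x_2 + 9 to the basis.

S(f_1,g_3): leading monomials are coprime, so the S-polynomial reduces to 0 (Buchberger's first criterion).
S(f_2,g_3): lcm = x_1*x_2**2. S = 46/7*x_1*x_2 + 18/7*x_1 + 7/2*x_2**3 - 9/2*x_2**2 - 4*x_2.
  leading term x_1*x_2: subtract (-92/7*x_2)·f_1 from 46/7*x_1*x_2 + 18/7*x_1 + 7/2*x_2**3 - 9/2*x_2**2 - 4*x_2 → 18/7*x_1 + 7/2*x_2**3 - 9/2*x_2**2 - 74/7*x_2
  leading term x_1: subtract (-36/7)·f_1 from 18/7*x_1 + 7/2*x_2**3 - 9/2*x_2**2 - 74/7*x_2 → 7/2*x_2**3 - 9/2*x_2**2 - 74/7*x_2 - 18/7
  leading term x_2**3: subtract (-x_2)·g_3 from 7/2*x_2**3 - 9/2*x_2**2 - 74/7*x_2 - 18/7 → x_2**2 - 11/7*x_2 - 18/7
  leading term x_2**2: subtract (-2/7)·g_3 from x_2**2 - 11/7*x_2 - 18/7 → 0
  remainder 0.

Every S-polynomial of the final basis reduces to 0, so we have a Gröbner basis.
Inter-reduce: drop elements whose leading term is divisible by another's, tail-reduce, and make monic.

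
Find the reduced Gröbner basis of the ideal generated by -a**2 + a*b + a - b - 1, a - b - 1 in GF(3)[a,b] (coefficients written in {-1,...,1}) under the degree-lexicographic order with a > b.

f_1 = -a**2 + a*b + a - b - 1, LT = a**2.
f_2 = a - b - 1, LT = a.

S(f_1,f_2): lcm = a**2. S = b + 1.
  leading term b: no divisor's leading term divides it; move b to the remainder.
  leading term 1: no divisor's leading term divides it; move 1 to the remainder.
  remainder b + 1 ≠ 0; add g_3 = b + 1 to the basis.

The other S-polynomials (S(f_1,g_3), S(f_2,g_3)) all reduce to 0 modulo the current basis, so we have a Gröbner basis.
Inter-reduce: drop elements whose leading term is divisible by another's, tail-reduce, and make monic.

G = {a, b + 1}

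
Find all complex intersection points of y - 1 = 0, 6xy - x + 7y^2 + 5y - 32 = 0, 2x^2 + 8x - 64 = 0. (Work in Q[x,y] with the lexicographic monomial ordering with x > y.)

Compute a lex Gröbner basis by Buchberger's algorithm.
f_1 = y - 1, LT = y.
f_2 = 6xy - x + 7y^2 + 5y - 32, LT = xy.
f_3 = 2x^2 + 8x - 64, LT = x^2.

S(f_1,f_2): lcm = xy. S = -5/6x - 7/6y^2 - 5/6y + 16/3.
  leading term x: no divisor's leading term divides it; move -5/6x to the remainder.
  leading term y^2: subtract (-7/6y)·f_1 from -7/6y^2 - 5/6y + 16/3 → -2y + 16/3
  leading term y: subtract (-2)·f_1 from -2y + 16/3 → 10/3
  leading term 1: no divisor's leading term divides it; move 10/3 to the remainder.
  remainder -5/6x + 10/3 ≠ 0; add h_4 = -5/6x + 10/3 to the basis.

The other S-polynomials (S(f_1,f_3), S(f_2,f_3), S(f_1,h_4), S(f_2,h_4), S(f_3,h_4)) all reduce to 0 modulo the current basis, so we have a Gröbner basis.
Inter-reduce: drop elements whose leading term is divisible by another's, tail-reduce, and make monic.
Reduced Gröbner basis: {x - 4, y - 1}.

A lex Gröbner basis eliminates variables successively. Here y - 1 depends only on y, with roots {1}; lifting each root through the earlier basis elements recovers the full solutions.
  y = 1: the earlier basis element becomes x - 4 = 0, giving x = 4 — point (4, 1).
Substituting each solution back into the original system confirms all equations vanish.
A lex Gröbner basis triangularizes the system, enabling back-substitution.

{(4, 1)}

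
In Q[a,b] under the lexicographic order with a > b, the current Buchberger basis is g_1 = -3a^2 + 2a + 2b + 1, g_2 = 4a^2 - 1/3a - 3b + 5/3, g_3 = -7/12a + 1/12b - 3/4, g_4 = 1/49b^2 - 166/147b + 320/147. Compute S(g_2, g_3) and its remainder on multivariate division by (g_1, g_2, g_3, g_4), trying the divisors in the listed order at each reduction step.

S(g_2, g_3) = 1/7ab - 115/84a - 3/4b + 5/12; remainder on division = 0.

lcm(LM(g_2), LM(g_3)) = a^2.
S = (lcm/LT(g_2))·g_2 − (lcm/LT(g_3))·g_3 = 1/7ab - 115/84a - 3/4b + 5/12.
Reduce S modulo (g_1, g_2, g_3, g_4) in that order:
  leading term ab: subtract (-12/49b)·g_3 from 1/7ab - 115/84a - 3/4b + 5/12 → -115/84a + 1/49b^2 - 183/196b + 5/12
  leading term a: subtract (115/49)·g_3 from -115/84a + 1/49b^2 - 183/196b + 5/12 → 1/49b^2 - 166/147b + 320/147
  leading term b^2: subtract (1)·g_4 from 1/49b^2 - 166/147b + 320/147 → 0
The remainder is 0, so this S-polynomial contributes no new basis element.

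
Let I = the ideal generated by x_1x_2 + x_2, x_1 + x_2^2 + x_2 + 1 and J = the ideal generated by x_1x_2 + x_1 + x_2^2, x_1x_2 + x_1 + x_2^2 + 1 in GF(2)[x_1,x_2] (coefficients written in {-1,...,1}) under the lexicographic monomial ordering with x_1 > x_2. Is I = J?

Since reduced Gröbner bases are canonical representatives of ideals under a given ordering, it suffices to compute and compare them.
Buchberger on the first generating set:
f_1 = x_1x_2 + x_2, LT = x_1x_2.
f_2 = x_1 + x_2^2 + x_2 + 1, LT = x_1.

S(f_1,f_2): lcm = x_1x_2. S = x_2^3 + x_2^2.
  leading term x_2^3: no divisor's leading term divides it; move x_2^3 to the remainder.
  leading term x_2^2: no divisor's leading term divides it; move x_2^2 to the remainder.
  remainder x_2^3 + x_2^2 ≠ 0; add g_3 = x_2^3 + x_2^2 to the basis.

The other S-polynomials (S(f_1,g_3), S(f_2,g_3)) all reduce to 0 modulo the current basis, so we have a Gröbner basis.
Inter-reduce: drop elements whose leading term is divisible by another's, tail-reduce, and make monic.
Reduced Gröbner basis: {x_1 + x_2^2 + x_2 + 1, x_2^3 + x_2^2}.

Buchberger on the second generating set:
h_1 = x_1x_2 + x_1 + x_2^2, LT = x_1x_2.
h_2 = x_1x_2 + x_1 + x_2^2 + 1, LT = x_1x_2.

S(h_1,h_2): lcm = x_1x_2. S = 1.
  leading term 1: no divisor's leading term divides it; move 1 to the remainder.
  remainder 1 ≠ 0; add k_3 = 1 to the basis.

The other S-polynomials (S(h_1,k_3), S(h_2,k_3)) all reduce to 0 modulo the current basis, so we have a Gröbner basis.
Inter-reduce: drop elements whose leading term is divisible by another's, tail-reduce, and make monic.
Reduced Gröbner basis: {1}.

The bases are distinct; the ideals are different.

No, the ideals differ.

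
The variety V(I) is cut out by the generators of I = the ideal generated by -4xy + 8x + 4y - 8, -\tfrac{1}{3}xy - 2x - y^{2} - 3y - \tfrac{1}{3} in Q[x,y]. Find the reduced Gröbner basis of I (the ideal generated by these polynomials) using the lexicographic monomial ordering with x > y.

f_1 = -4xy + 8x + 4y - 8, LT = xy.
f_2 = -\tfrac{1}{3}xy - 2x - y^{2} - 3y - \tfrac{1}{3}, LT = xy.

S(f_1,f_2): lcm = xy. S = -8x - 3y^{2} - 10y + 1.
  reduce S modulo (f_1, f_2):
  remainder -8x - 3y^{2} - 10y + 1 ≠ 0; add g_3 = -8x - 3y^{2} - 10y + 1 to the basis.

S(f_1,g_3): lcm = xy. S = -2x - \tfrac{3}{8}y^{3} - \tfrac{5}{4}y^{2} - \tfrac{7}{8}y + 2.
  reduce S modulo (f_1, f_2, g_3):
  remainder -\tfrac{3}{8}y^{3} - \tfrac{1}{2}y^{2} + \tfrac{13}{8}y + \tfrac{7}{4} ≠ 0; add g_4 = -\tfrac{3}{8}y^{3} - \tfrac{1}{2}y^{2} + \tfrac{13}{8}y + \tfrac{7}{4} to the basis.

The other S-polynomials (S(f_2,g_3), S(f_1,g_4), S(f_2,g_4), S(g_3,g_4)) all reduce to 0 modulo the current basis, so we have a Gröbner basis.
Inter-reduce: drop elements whose leading term is divisible by another's, tail-reduce, and make monic.

G = {x + \tfrac{3}{8}y^{2} + \tfrac{5}{4}y - \tfrac{1}{8}, y^{3} + \tfrac{4}{3}y^{2} - \tfrac{13}{3}y - \tfrac{14}{3}}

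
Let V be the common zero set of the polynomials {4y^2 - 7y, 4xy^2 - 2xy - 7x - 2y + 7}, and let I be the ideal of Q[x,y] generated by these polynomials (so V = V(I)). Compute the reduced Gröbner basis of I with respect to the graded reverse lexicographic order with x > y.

G = {y^2 - 7/4y, x + 12/7y - 1}

The reduced Gröbner basis is the canonical form of the ideal for this ordering.

f_1 = 4y^2 - 7y, LT = y^2.
f_2 = 4xy^2 - 2xy - 7x - 2y + 7, LT = xy^2.

S(f_1,f_2): lcm = xy^2. S = -5/4xy + 7/4x + 1/2y - 7/4.
  leading term xy: no divisor's leading term divides it; move -5/4xy to the remainder.
  leading term x: no divisor's leading term divides it; move 7/4x to the remainder.
  leading term y: no divisor's leading term divides it; move 1/2y to the remainder.
  leading term 1: no divisor's leading term divides it; move -7/4 to the remainder.
  remainder -5/4xy + 7/4x + 1/2y - 7/4 ≠ 0; add g_3 = -5/4xy + 7/4x + 1/2y - 7/4 to the basis.

S(f_1,g_3): lcm = xy^2. S = -7/20xy + 2/5y^2 - 7/5y.
  leading term xy: subtract (7/25)·g_3 from -7/20xy + 2/5y^2 - 7/5y → 2/5y^2 - 49/100x - 77/50y + 49/100
  leading term y^2: subtract (1/10)·f_1 from 2/5y^2 - 49/100x - 77/50y + 49/100 → -49/100x - 21/25y + 49/100
  leading term x: no divisor's leading term divides it; move -49/100x to the remainder.
  leading term y: no divisor's leading term divides it; move -21/25y to the remainder.
  leading term 1: no divisor's leading term divides it; move 49/100 to the remainder.
  remainder -49/100x - 21/25y + 49/100 ≠ 0; add g_4 = -49/100x - 21/25y + 49/100 to the basis.

The other S-polynomials (S(f_2,g_3), S(f_1,g_4), S(f_2,g_4), S(g_3,g_4)) all reduce to 0 modulo the current basis, so we have a Gröbner basis.
Inter-reduce: drop elements whose leading term is divisible by another's, tail-reduce, and make monic.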